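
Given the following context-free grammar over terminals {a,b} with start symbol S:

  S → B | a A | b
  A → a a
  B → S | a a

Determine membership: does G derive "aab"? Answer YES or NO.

Convert to CNF:
  S -> T0 A | T0 T0 | b
  A -> T0 T0
  B -> T0 A | T0 T0 | b
  T0 -> a

CYK fill:
  T[0,0] 'a' = {T0}  orig:{}
  T[1,1] 'a' = {T0}  orig:{}
  T[2,2] 'b' = {B,S}
  T[0,1] 'aa' = {A,B,S}
  T[1,2] 'ab' = ∅
  T[0,2] 'aab' = ∅

S ∉ T[0,2] ⇒ NO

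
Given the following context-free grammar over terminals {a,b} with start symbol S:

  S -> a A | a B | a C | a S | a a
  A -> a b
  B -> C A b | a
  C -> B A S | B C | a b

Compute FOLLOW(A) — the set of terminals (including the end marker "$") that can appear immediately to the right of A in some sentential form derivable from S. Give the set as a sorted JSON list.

Compute FIRST by fixpoint:
pass 1:
  A via A→a b: +{a}
  B via B→a: +{a}
  C via C→B A S: +{a}
  S via S→a A: +{a}
  S: {a}  A: {a}  B: {a}  C: {a}
pass 2: done
  S: {a}  A: {a}  B: {a}  C: {a}

FOLLOW sets:
seed FOLLOW(S) with $
[1]
  B→C A b: FOLLOW(C) ⊇ FIRST(A) = {a}; new: +{a}
  B→C A b: FOLLOW(A) ⊇ FIRST(b) = {b}; new: +{b}
  C→B A S: FOLLOW(B) ⊇ FIRST(A) = {a}; new: +{a}
  C→B A S: FOLLOW(A) ⊇ FIRST(S) = {a}; new: +{a}
  C→B A S: FOLLOW(S) ⊇ FOLLOW(C) ⊇ {a}; new: +{a}
  S→a A: FOLLOW(A) ⊇ FOLLOW(S) ⊇ {$,a}; new: +{$}
  S→a B: FOLLOW(B) ⊇ FOLLOW(S) ⊇ {$,a}; new: +{$}
  S→a C: FOLLOW(C) ⊇ FOLLOW(S) ⊇ {$,a}; new: +{$}
  S: {$,a}  A: {$,a,b}  B: {$,a}  C: {$,a}
[2] done
  S: {$,a}  A: {$,a,b}  B: {$,a}  C: {$,a}

FOLLOW(A) = ["$", "a", "b"]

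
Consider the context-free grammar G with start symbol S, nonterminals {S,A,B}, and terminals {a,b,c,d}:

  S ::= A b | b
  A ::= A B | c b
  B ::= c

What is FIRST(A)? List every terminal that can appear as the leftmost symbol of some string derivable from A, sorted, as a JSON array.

FIRST sets, iterate to fixpoint:
round 1:
  A via A→c b: +{c}
  B via B→c: +{c}
  S via S→A b: +{c}
  S via S→b: +{b}
  S: {b,c}  A: {c}  B: {c}
round 2: (no change)
  S: {b,c}  A: {c}  B: {c}

FIRST(A) = ["c"]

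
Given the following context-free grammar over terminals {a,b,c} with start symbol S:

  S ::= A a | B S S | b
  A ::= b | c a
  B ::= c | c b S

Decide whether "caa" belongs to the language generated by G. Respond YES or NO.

Convert to CNF:
  S -> A T1 | B X4 | b
  A -> T0 T1 | b
  B -> T0 X3 | c
  T0 -> c
  T1 -> a
  T2 -> b
  X3 -> T2 S
  X4 -> S S

Fill CYK table bottom-up:
  cell(0,0) c: {B,T0}  orig:{B}
  cell(1,1) a: {T1}  orig:{}
  cell(2,2) a: {T1}  orig:{}
  cell(0,1) ca: {A}
  cell(1,2) aa: ∅
  cell(0,2) caa: {S}

S ∈ T[0,2] ⇒ YES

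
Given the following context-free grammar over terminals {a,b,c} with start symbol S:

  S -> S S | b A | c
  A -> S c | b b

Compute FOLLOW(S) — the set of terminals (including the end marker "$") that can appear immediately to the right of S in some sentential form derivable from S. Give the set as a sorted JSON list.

Compute FIRST by fixpoint:
pass 1:
  A via A→b b: +{b}
  S via S→b A: +{b}
  S via S→c: +{c}
  FIRST[S]={b,c}  FIRST[A]={b}
pass 2:
  A via A→S c: +{c}
  FIRST[S]={b,c}  FIRST[A]={b,c}
pass 3: — fixpoint
  FIRST[S]={b,c}  FIRST[A]={b,c}

FOLLOW sets:
initialize: $ ∈ FOLLOW(S)
iter 1:
  A→S c: FOLLOW(S) ⊇ FIRST(c) = {c}; new: +{c}
  S→S S: FOLLOW(S) ⊇ FIRST(S) = {b,c}; new: +{b}
  S→b A: FOLLOW(A) ⊇ FOLLOW(S) ⊇ {$,b,c}; new: +{$,b,c}
  S: {$,b,c}  A: {$,b,c}
iter 2: — fixpoint
  S: {$,b,c}  A: {$,b,c}

FOLLOW(S) = ["$", "b", "c"]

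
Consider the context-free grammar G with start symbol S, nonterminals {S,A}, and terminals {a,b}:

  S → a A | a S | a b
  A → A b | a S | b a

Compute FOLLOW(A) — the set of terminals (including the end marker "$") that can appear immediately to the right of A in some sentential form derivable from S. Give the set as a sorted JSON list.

Compute FIRST by fixpoint:
round 1:
  A via A→a S: +{a}
  A via A→b a: +{b}
  S via S→a A: +{a}
  S: {a}  A: {a,b}
round 2: (no change)
  S: {a}  A: {a,b}

FOLLOW sets:
seed FOLLOW(S) with $
[1]
  A→A b: FOLLOW(A) ⊇ FIRST(b) = {b}; new: +{b}
  A→a S: FOLLOW(S) ⊇ FOLLOW(A) ⊇ {b}; new: +{b}
  S→a A: FOLLOW(A) ⊇ FOLLOW(S) ⊇ {$,b}; new: +{$}
  S: {$,b}  A: {$,b}
[2] done
  S: {$,b}  A: {$,b}

FOLLOW(A) = ["$", "b"]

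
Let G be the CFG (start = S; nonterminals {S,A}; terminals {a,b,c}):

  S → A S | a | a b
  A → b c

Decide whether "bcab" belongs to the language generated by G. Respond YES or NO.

Convert to CNF:
  S -> A S | T2 T0 | a
  A -> T0 T1
  T0 -> b
  T1 -> c
  T2 -> a

Fill CYK table bottom-up:
  T[0,0] 'b' = {T0}  orig:{}
  T[1,1] 'c' = {T1}  orig:{}
  T[2,2] 'a' = {S,T2}  orig:{S}
  T[3,3] 'b' = {T0}  orig:{}
  T[0,1] 'bc' = {A}
  T[1,2] 'ca' = ∅
  T[2,3] 'ab' = {S}
  T[0,2] 'bca' = {S}
  T[1,3] 'cab' = ∅
  T[0,3] 'bcab' = {S}

S ∈ T[0,3] ⇒ YES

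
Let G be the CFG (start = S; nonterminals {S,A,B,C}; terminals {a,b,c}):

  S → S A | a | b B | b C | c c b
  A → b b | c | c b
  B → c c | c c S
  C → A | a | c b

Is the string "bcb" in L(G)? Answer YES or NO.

Convert to CNF:
  S -> S A | T0 B | T0 C | T1 X3 | a
  A -> T0 T0 | T1 T0 | c
  B -> T1 T1 | T1 X2
  C -> T0 T0 | T1 T0 | a | c
  T0 -> b
  T1 -> c
  X2 -> T1 S
  X3 -> T1 T0

CYK fill:
  cell(0,0) b: {T0}  orig:{}
  cell(1,1) c: {A,C,T1}  orig:{A,C}
  cell(2,2) b: {T0}  orig:{}
  cell(0,1) bc: {S}
  cell(1,2) cb: {A,C,X3}  orig:{A,C}
  cell(0,2) bcb: {S}

S ∈ T[0,2] ⇒ YES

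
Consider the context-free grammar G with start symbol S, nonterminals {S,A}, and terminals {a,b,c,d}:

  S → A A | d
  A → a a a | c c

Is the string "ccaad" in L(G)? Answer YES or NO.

Convert to CNF:
  S -> A A | d
  A -> T0 X2 | T1 T1
  T0 -> a
  T1 -> c
  X2 -> T0 T0

CYK fill:
  T[0,0] 'c' = {T1}  orig:{}
  T[1,1] 'c' = {T1}  orig:{}
  T[2,2] 'a' = {T0}  orig:{}
  T[3,3] 'a' = {T0}  orig:{}
  T[4,4] 'd' = {S}
  T[0,1] 'cc' = {A}
  T[1,2] 'ca' = ∅
  T[2,3] 'aa' = {X2}  orig:{}
  T[3,4] 'ad' = ∅
  T[0,2] 'cca' = ∅
  T[1,3] 'caa' = ∅
  T[2,4] 'aad' = ∅
  T[0,3] 'ccaa' = ∅
  T[1,4] 'caad' = ∅
  T[0,4] 'ccaad' = ∅

S ∉ T[0,4] ⇒ NO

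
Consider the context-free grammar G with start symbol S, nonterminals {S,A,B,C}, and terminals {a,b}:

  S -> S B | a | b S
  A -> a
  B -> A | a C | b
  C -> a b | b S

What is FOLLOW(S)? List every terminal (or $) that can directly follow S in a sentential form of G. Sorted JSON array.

Compute FIRST by fixpoint:
round 1:
  A via A→a: +{a}
  B via B→A: +{a}
  B via B→b: +{b}
  C via C→a b: +{a}
  C via C→b S: +{b}
  S via S→a: +{a}
  S via S→b S: +{b}
  FIRST(S)={a,b}  FIRST(A)={a}  FIRST(B)={a,b}  FIRST(C)={a,b}
round 2: — fixpoint
  FIRST(S)={a,b}  FIRST(A)={a}  FIRST(B)={a,b}  FIRST(C)={a,b}

Compute FOLLOW by fixpoint:
FOLLOW(S) := {$}
pass 1:
  S→S B: FOLLOW(S) ⊇ FIRST(B) = {a,b}; new: +{a,b}
  S→S B: FOLLOW(B) ⊇ FOLLOW(S) ⊇ {$,a,b}; new: +{$,a,b}
  FOLLOW[S]={$,a,b}  FOLLOW[A]={}  FOLLOW[B]={$,a,b}  FOLLOW[C]={}
pass 2:
  B→A: FOLLOW(A) ⊇ FOLLOW(B) ⊇ {$,a,b}; new: +{$,a,b}
  B→a C: FOLLOW(C) ⊇ FOLLOW(B) ⊇ {$,a,b}; new: +{$,a,b}
  FOLLOW[S]={$,a,b}  FOLLOW[A]={$,a,b}  FOLLOW[B]={$,a,b}  FOLLOW[C]={$,a,b}
pass 3: done
  FOLLOW[S]={$,a,b}  FOLLOW[A]={$,a,b}  FOLLOW[B]={$,a,b}  FOLLOW[C]={$,a,b}

FOLLOW(S) = ["$", "a", "b"]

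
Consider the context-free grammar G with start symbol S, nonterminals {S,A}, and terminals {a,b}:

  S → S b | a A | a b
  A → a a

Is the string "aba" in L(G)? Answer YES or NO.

Convert to CNF:
  S -> S T1 | T0 A | T0 T1
  A -> T0 T0
  T0 -> a
  T1 -> b

CYK fill:
  cell(0,0) a: {T0}  orig:{}
  cell(1,1) b: {T1}  orig:{}
  cell(2,2) a: {T0}  orig:{}
  cell(0,1) ab: {S}
  cell(1,2) ba: ∅
  cell(0,2) aba: ∅

S ∉ T[0,2] ⇒ NO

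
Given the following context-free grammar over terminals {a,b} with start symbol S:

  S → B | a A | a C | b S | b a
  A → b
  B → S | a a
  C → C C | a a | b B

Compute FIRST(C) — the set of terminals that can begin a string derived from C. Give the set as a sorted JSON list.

FIRST iteration:
iter 1:
  A via A→b: +{b}
  B via B→a a: +{a}
  C via C→a a: +{a}
  C via C→b B: +{b}
  S via S→B: +{a}
  S via S→b S: +{b}
  FIRST[S]={a,b}  FIRST[A]={b}  FIRST[B]={a}  FIRST[C]={a,b}
iter 2:
  B via B→S: +{b}
  FIRST[S]={a,b}  FIRST[A]={b}  FIRST[B]={a,b}  FIRST[C]={a,b}
iter 3: (no change)
  FIRST[S]={a,b}  FIRST[A]={b}  FIRST[B]={a,b}  FIRST[C]={a,b}

FIRST(C) = ["a", "b"]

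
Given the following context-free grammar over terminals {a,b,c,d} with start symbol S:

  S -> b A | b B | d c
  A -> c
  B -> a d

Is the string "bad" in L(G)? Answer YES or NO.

CNF form of G:
  S -> T1 T3 | T2 A | T2 B
  A -> c
  B -> T0 T1
  T0 -> a
  T1 -> d
  T2 -> b
  T3 -> c

CYK table (by increasing span):
  T[0,0] 'b' = {T2}  orig:{}
  T[1,1] 'a' = {T0}  orig:{}
  T[2,2] 'd' = {T1}  orig:{}
  T[0,1] 'ba' = ∅
  T[1,2] 'ad' = {B}
  T[0,2] 'bad' = {S}

S ∈ T[0,2] ⇒ YES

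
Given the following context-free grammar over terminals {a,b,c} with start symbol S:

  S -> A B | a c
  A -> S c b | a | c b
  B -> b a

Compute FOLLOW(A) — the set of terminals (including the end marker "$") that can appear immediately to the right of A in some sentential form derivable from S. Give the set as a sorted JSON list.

FIRST iteration:
iter 1:
  A via A→a: +{a}
  A via A→c b: +{c}
  B via B→b a: +{b}
  S via S→A B: +{a,c}
  S: {a,c}  A: {a,c}  B: {b}
iter 2: (stable)
  S: {a,c}  A: {a,c}  B: {b}

FOLLOW sets:
seed FOLLOW(S) with $
iter 1:
  A→S c b: FOLLOW(S) ⊇ FIRST(c) = {c}; new: +{c}
  S→A B: FOLLOW(A) ⊇ FIRST(B) = {b}; new: +{b}
  S→A B: FOLLOW(B) ⊇ FOLLOW(S) ⊇ {$,c}; new: +{$,c}
  FOLLOW[S]={$,c}  FOLLOW[A]={b}  FOLLOW[B]={$,c}
iter 2: (no change)
  FOLLOW[S]={$,c}  FOLLOW[A]={b}  FOLLOW[B]={$,c}

FOLLOW(A) = ["b"]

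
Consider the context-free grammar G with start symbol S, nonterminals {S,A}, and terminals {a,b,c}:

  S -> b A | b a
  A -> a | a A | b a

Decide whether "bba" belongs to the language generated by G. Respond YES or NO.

Convert to CNF:
  S -> T1 A | T1 T0
  A -> T0 A | T1 T0 | a
  T0 -> a
  T1 -> b

CYK table (by increasing span):
  cell(0,0) b: {T1}  orig:{}
  cell(1,1) b: {T1}  orig:{}
  cell(2,2) a: {A,T0}  orig:{A}
  cell(0,1) bb: ∅
  cell(1,2) ba: {A,S}
  cell(0,2) bba: {S}

S ∈ T[0,2] ⇒ YES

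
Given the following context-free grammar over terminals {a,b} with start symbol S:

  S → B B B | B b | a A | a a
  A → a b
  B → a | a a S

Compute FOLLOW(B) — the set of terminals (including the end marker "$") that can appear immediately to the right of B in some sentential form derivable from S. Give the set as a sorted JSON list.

Compute FIRST by fixpoint:
iter 1:
  A via A→a b: +{a}
  B via B→a: +{a}
  S via S→B B B: +{a}
  FIRST[S]={a}  FIRST[A]={a}  FIRST[B]={a}
iter 2: done
  FIRST[S]={a}  FIRST[A]={a}  FIRST[B]={a}

Compute FOLLOW by fixpoint:
seed FOLLOW(S) with $
round 1:
  S→B B B: FOLLOW(B) ⊇ FIRST(B) = {a}; new: +{a}
  S→B B B: FOLLOW(B) ⊇ FOLLOW(S) ⊇ {$}; new: +{$}
  S→B b: FOLLOW(B) ⊇ FIRST(b) = {b}; new: +{b}
  S→a A: FOLLOW(A) ⊇ FOLLOW(S) ⊇ {$}; new: +{$}
  S: {$}  A: {$}  B: {$,a,b}
round 2:
  B→a a S: FOLLOW(S) ⊇ FOLLOW(B) ⊇ {$,a,b}; new: +{a,b}
  S→a A: FOLLOW(A) ⊇ FOLLOW(S) ⊇ {$,a,b}; new: +{a,b}
  S: {$,a,b}  A: {$,a,b}  B: {$,a,b}
round 3: — fixpoint
  S: {$,a,b}  A: {$,a,b}  B: {$,a,b}

FOLLOW(B) = ["$", "a", "b"]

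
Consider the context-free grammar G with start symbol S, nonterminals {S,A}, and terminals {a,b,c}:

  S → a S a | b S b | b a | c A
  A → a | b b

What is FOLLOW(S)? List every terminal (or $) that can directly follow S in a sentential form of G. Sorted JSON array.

FIRST iteration:
[1]
  A via A→a: +{a}
  A via A→b b: +{b}
  S via S→a S a: +{a}
  S via S→b S b: +{b}
  S via S→c A: +{c}
  FIRST[S]={a,b,c}  FIRST[A]={a,b}
[2] (stable)
  FIRST[S]={a,b,c}  FIRST[A]={a,b}

Compute FOLLOW by fixpoint:
seed FOLLOW(S) with $
[1]
  S→a S a: FOLLOW(S) ⊇ FIRST(a) = {a}; new: +{a}
  S→b S b: FOLLOW(S) ⊇ FIRST(b) = {b}; new: +{b}
  S→c A: FOLLOW(A) ⊇ FOLLOW(S) ⊇ {$,a,b}; new: +{$,a,b}
  FOLLOW(S)={$,a,b}  FOLLOW(A)={$,a,b}
[2] done
  FOLLOW(S)={$,a,b}  FOLLOW(A)={$,a,b}

FOLLOW(S) = ["$", "a", "b"]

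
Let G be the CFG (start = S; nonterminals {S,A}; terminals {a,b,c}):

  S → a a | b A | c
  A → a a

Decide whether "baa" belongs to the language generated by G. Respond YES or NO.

Convert to CNF:
  S -> T0 T0 | T1 A | c
  A -> T0 T0
  T0 -> a
  T1 -> b

Fill CYK table bottom-up:
  [0..0]={T1}  "b"  orig:{}
  [1..1]={T0}  "a"  orig:{}
  [2..2]={T0}  "a"  orig:{}
  [0..1]=∅  "ba"
  [1..2]={A,S}  "aa"
  [0..2]={S}  "baa"

S ∈ T[0,2] ⇒ YES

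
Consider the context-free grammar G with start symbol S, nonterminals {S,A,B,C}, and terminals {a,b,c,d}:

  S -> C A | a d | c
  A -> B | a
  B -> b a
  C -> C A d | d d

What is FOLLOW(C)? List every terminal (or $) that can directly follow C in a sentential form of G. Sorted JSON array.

FIRST sets, iterate to fixpoint:
iter 1:
  A via A→a: +{a}
  B via B→b a: +{b}
  C via C→d d: +{d}
  S via S→C A: +{d}
  S via S→a d: +{a}
  S via S→c: +{c}
  FIRST[S]={a,c,d}  FIRST[A]={a}  FIRST[B]={b}  FIRST[C]={d}
iter 2:
  A via A→B: +{b}
  FIRST[S]={a,c,d}  FIRST[A]={a,b}  FIRST[B]={b}  FIRST[C]={d}
iter 3: — fixpoint
  FIRST[S]={a,c,d}  FIRST[A]={a,b}  FIRST[B]={b}  FIRST[C]={d}

FOLLOW sets:
seed FOLLOW(S) with $
[1]
  C→C A d: FOLLOW(C) ⊇ FIRST(A) = {a,b}; new: +{a,b}
  C→C A d: FOLLOW(A) ⊇ FIRST(d) = {d}; new: +{d}
  S→C A: FOLLOW(A) ⊇ FOLLOW(S) ⊇ {$}; new: +{$}
  FOLLOW[S]={$}  FOLLOW[A]={$,d}  FOLLOW[B]={}  FOLLOW[C]={a,b}
[2]
  A→B: FOLLOW(B) ⊇ FOLLOW(A) ⊇ {$,d}; new: +{$,d}
  FOLLOW[S]={$}  FOLLOW[A]={$,d}  FOLLOW[B]={$,d}  FOLLOW[C]={a,b}
[3] done
  FOLLOW[S]={$}  FOLLOW[A]={$,d}  FOLLOW[B]={$,d}  FOLLOW[C]={a,b}

FOLLOW(C) = ["a", "b"]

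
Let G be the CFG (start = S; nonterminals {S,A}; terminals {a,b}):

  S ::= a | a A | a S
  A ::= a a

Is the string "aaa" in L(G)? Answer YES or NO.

CNF form of G:
  S -> T0 A | T0 S | a
  A -> T0 T0
  T0 -> a

Fill CYK table bottom-up:
  T[0,0] 'a' = {S,T0}  orig:{S}
  T[1,1] 'a' = {S,T0}  orig:{S}
  T[2,2] 'a' = {S,T0}  orig:{S}
  T[0,1] 'aa' = {A,S}
  T[1,2] 'aa' = {A,S}
  T[0,2] 'aaa' = {S}

S ∈ T[0,2] ⇒ YES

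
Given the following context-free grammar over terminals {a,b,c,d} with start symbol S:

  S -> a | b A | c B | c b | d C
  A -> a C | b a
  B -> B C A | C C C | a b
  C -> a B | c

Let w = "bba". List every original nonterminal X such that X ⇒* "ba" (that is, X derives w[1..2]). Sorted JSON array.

CNF form of G:
  S -> T1 A | T2 B | T2 T1 | T3 C | a
  A -> T0 C | T1 T0
  B -> B X4 | C X5 | T0 T1
  C -> T0 B | c
  T0 -> a
  T1 -> b
  T2 -> c
  T3 -> d
  X4 -> C A
  X5 -> C C

CYK fill, restricted to cells inside w[1..2]:
  T[1,1] 'b' = {T1}  orig:{}
  T[2,2] 'a' = {S,T0}  orig:{S}
  T[1,2] 'ba' = {A}

Original NTs in T[1,2] deriving "ba": ["A"]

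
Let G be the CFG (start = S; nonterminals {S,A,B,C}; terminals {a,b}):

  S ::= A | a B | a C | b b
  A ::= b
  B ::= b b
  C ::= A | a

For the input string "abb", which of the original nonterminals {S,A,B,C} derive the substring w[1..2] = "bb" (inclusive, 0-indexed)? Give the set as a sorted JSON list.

Convert to CNF:
  S -> T0 T0 | T1 B | T1 C | b
  A -> b
  B -> T0 T0
  C -> a | b
  T0 -> b
  T1 -> a

CYK table (by increasing span) — only the sub-triangle for w[1..2]:
  cell(1,1) b: {A,C,S,T0}  orig:{A,C,S}
  cell(2,2) b: {A,C,S,T0}  orig:{A,C,S}
  cell(1,2) bb: {B,S}

Original NTs in T[1,2] deriving "bb": ["B", "S"]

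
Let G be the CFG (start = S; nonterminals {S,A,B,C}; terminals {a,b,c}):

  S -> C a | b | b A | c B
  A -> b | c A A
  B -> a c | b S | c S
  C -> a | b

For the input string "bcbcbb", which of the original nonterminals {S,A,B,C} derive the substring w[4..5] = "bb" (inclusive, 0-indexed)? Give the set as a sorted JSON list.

Convert to CNF:
  S -> C T1 | T0 B | T2 A | b
  A -> T0 X3 | b
  B -> T0 S | T1 T0 | T2 S
  C -> a | b
  T0 -> c
  T1 -> a
  T2 -> b
  X3 -> A A

Fill CYK table bottom-up (cells [i..j] with 4 ≤ i ≤ j ≤ 5 only):
  T[4,4] 'b' = {A,C,S,T2}  orig:{A,C,S}
  T[5,5] 'b' = {A,C,S,T2}  orig:{A,C,S}
  T[4,5] 'bb' = {B,S,X3}  orig:{B,S}

Original NTs in T[4,5] deriving "bb": ["B", "S"]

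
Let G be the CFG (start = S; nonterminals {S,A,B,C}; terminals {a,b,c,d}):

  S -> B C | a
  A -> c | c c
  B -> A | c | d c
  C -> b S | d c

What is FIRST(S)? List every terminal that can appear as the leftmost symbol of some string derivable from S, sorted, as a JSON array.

FIRST iteration:
pass 1:
  A via A→c: +{c}
  B via B→A: +{c}
  B via B→d c: +{d}
  C via C→b S: +{b}
  C via C→d c: +{d}
  S via S→B C: +{c,d}
  S via S→a: +{a}
  FIRST[S]={a,c,d}  FIRST[A]={c}  FIRST[B]={c,d}  FIRST[C]={b,d}
pass 2: — fixpoint
  FIRST[S]={a,c,d}  FIRST[A]={c}  FIRST[B]={c,d}  FIRST[C]={b,d}

FIRST(S) = ["a", "c", "d"]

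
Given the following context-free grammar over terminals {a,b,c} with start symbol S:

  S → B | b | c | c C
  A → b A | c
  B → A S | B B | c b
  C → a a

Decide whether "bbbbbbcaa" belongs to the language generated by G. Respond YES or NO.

CNF form of G:
  S -> A S | B B | T1 C | T1 T0 | b | c
  A -> T0 A | c
  B -> A S | B B | T1 T0
  C -> T2 T2
  T0 -> b
  T1 -> c
  T2 -> a

Fill CYK table bottom-up:
  cell(0,0) b: {S,T0}  orig:{S}
  cell(1,1) b: {S,T0}  orig:{S}
  cell(2,2) b: {S,T0}  orig:{S}
  cell(3,3) b: {S,T0}  orig:{S}
  cell(4,4) b: {S,T0}  orig:{S}
  cell(5,5) b: {S,T0}  orig:{S}
  cell(6,6) c: {A,S,T1}  orig:{A,S}
  cell(7,7) a: {T2}  orig:{}
  cell(8,8) a: {T2}  orig:{}
  cell(0,1) bb: ∅
  cell(1,2) bb: ∅
  cell(2,3) bb: ∅
  cell(3,4) bb: ∅
  cell(4,5) bb: ∅
  cell(5,6) bc: {A}
  cell(6,7) ca: ∅
  cell(7,8) aa: {C}
  cell(0,2) bbb: ∅
  cell(1,3) bbb: ∅
  cell(2,4) bbb: ∅
  cell(3,5) bbb: ∅
  cell(4,6) bbc: {A}
  cell(5,7) bca: ∅
  cell(6,8) caa: {S}
  cell(0,3) bbbb: ∅
  cell(1,4) bbbb: ∅
  cell(2,5) bbbb: ∅
  cell(3,6) bbbc: {A}
  cell(4,7) bbca: ∅
  cell(5,8) bcaa: ∅
  cell(0,4) bbbbb: ∅
  cell(1,5) bbbbb: ∅
  cell(2,6) bbbbc: {A}
  cell(3,7) bbbca: ∅
  cell(4,8) bbcaa: ∅
  cell(0,5) bbbbbb: ∅
  cell(1,6) bbbbbc: {A}
  cell(2,7) bbbbca: ∅
  cell(3,8) bbbcaa: ∅
  cell(0,6) bbbbbbc: {A}
  cell(1,7) bbbbbca: ∅
  cell(2,8) bbbbcaa: ∅
  cell(0,7) bbbbbbca: ∅
  cell(1,8) bbbbbcaa: ∅
  cell(0,8) bbbbbbcaa: ∅

S ∉ T[0,8] ⇒ NO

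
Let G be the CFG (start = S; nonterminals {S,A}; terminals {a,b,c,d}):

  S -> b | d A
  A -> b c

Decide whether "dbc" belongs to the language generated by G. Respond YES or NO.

Convert to CNF:
  S -> T2 A | b
  A -> T0 T1
  T0 -> b
  T1 -> c
  T2 -> d

CYK fill:
  [0..0]={T2}  "d"  orig:{}
  [1..1]={S,T0}  "b"  orig:{S}
  [2..2]={T1}  "c"  orig:{}
  [0..1]=∅  "db"
  [1..2]={A}  "bc"
  [0..2]={S}  "dbc"

S ∈ T[0,2] ⇒ YES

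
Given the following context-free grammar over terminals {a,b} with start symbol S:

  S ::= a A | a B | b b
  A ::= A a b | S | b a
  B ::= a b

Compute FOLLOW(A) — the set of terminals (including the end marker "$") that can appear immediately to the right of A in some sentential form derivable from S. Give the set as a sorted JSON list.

Compute FIRST by fixpoint:
iter 1:
  A via A→b a: +{b}
  B via B→a b: +{a}
  S via S→a A: +{a}
  S via S→b b: +{b}
  S: {a,b}  A: {b}  B: {a}
iter 2:
  A via A→S: +{a}
  S: {a,b}  A: {a,b}  B: {a}
iter 3: (no change)
  S: {a,b}  A: {a,b}  B: {a}

FOLLOW iteration:
FOLLOW(S) := {$}
[1]
  A→A a b: FOLLOW(A) ⊇ FIRST(a) = {a}; new: +{a}
  A→S: FOLLOW(S) ⊇ FOLLOW(A) ⊇ {a}; new: +{a}
  S→a A: FOLLOW(A) ⊇ FOLLOW(S) ⊇ {$,a}; new: +{$}
  S→a B: FOLLOW(B) ⊇ FOLLOW(S) ⊇ {$,a}; new: +{$,a}
  FOLLOW(S)={$,a}  FOLLOW(A)={$,a}  FOLLOW(B)={$,a}
[2] (no change)
  FOLLOW(S)={$,a}  FOLLOW(A)={$,a}  FOLLOW(B)={$,a}

FOLLOW(A) = ["$", "a"]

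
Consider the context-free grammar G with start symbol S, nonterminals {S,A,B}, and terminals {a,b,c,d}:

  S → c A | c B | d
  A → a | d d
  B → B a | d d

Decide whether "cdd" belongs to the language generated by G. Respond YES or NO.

Convert to CNF:
  S -> T2 A | T2 B | d
  A -> T0 T0 | a
  B -> B T1 | T0 T0
  T0 -> d
  T1 -> a
  T2 -> c

Fill CYK table bottom-up:
  T[0,0] 'c' = {T2}  orig:{}
  T[1,1] 'd' = {S,T0}  orig:{S}
  T[2,2] 'd' = {S,T0}  orig:{S}
  T[0,1] 'cd' = ∅
  T[1,2] 'dd' = {A,B}
  T[0,2] 'cdd' = {S}

S ∈ T[0,2] ⇒ YES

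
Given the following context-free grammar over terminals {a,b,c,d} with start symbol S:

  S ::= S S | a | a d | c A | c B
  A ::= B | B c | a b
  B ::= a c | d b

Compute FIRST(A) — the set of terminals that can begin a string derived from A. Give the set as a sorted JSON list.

FIRST sets, iterate to fixpoint:
pass 1:
  A via A→a b: +{a}
  B via B→a c: +{a}
  B via B→d b: +{d}
  S via S→a: +{a}
  S via S→c A: +{c}
  FIRST[S]={a,c}  FIRST[A]={a}  FIRST[B]={a,d}
pass 2:
  A via A→B: +{d}
  FIRST[S]={a,c}  FIRST[A]={a,d}  FIRST[B]={a,d}
pass 3: — fixpoint
  FIRST[S]={a,c}  FIRST[A]={a,d}  FIRST[B]={a,d}

FIRST(A) = ["a", "d"]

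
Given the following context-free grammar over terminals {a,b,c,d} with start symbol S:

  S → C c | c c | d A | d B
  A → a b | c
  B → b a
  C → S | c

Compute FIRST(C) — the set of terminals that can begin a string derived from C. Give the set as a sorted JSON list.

FIRST iteration:
[1]
  A via A→a b: +{a}
  A via A→c: +{c}
  B via B→b a: +{b}
  C via C→c: +{c}
  S via S→C c: +{c}
  S via S→d A: +{d}
  FIRST(S)={c,d}  FIRST(A)={a,c}  FIRST(B)={b}  FIRST(C)={c}
[2]
  C via C→S: +{d}
  FIRST(S)={c,d}  FIRST(A)={a,c}  FIRST(B)={b}  FIRST(C)={c,d}
[3] (no change)
  FIRST(S)={c,d}  FIRST(A)={a,c}  FIRST(B)={b}  FIRST(C)={c,d}

FIRST(C) = ["c", "d"]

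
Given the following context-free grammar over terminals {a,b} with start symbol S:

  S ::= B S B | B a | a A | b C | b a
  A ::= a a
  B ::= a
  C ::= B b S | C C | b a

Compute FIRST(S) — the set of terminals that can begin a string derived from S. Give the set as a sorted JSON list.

FIRST iteration:
round 1:
  A via A→a a: +{a}
  B via B→a: +{a}
  C via C→B b S: +{a}
  C via C→b a: +{b}
  S via S→B S B: +{a}
  S via S→b C: +{b}
  FIRST(S)={a,b}  FIRST(A)={a}  FIRST(B)={a}  FIRST(C)={a,b}
round 2: done
  FIRST(S)={a,b}  FIRST(A)={a}  FIRST(B)={a}  FIRST(C)={a,b}

FIRST(S) = ["a", "b"]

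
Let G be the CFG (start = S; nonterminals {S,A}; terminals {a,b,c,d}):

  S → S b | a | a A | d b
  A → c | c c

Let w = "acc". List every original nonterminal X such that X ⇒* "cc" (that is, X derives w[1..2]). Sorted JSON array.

CNF form of G:
  S -> S T1 | T2 A | T3 T1 | a
  A -> T0 T0 | c
  T0 -> c
  T1 -> b
  T2 -> a
  T3 -> d

Fill CYK table bottom-up, restricted to cells inside w[1..2]:
  cell(1,1) c: {A,T0}  orig:{A}
  cell(2,2) c: {A,T0}  orig:{A}
  cell(1,2) cc: {A}

Original NTs in T[1,2] deriving "cc": ["A"]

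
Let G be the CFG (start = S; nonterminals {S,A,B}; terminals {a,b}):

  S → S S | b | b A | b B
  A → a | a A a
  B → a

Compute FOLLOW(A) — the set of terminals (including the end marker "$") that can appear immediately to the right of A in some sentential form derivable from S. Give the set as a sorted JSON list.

FIRST sets, iterate to fixpoint:
iter 1:
  A via A→a: +{a}
  B via B→a: +{a}
  S via S→b: +{b}
  S: {b}  A: {a}  B: {a}
iter 2: done
  S: {b}  A: {a}  B: {a}

Compute FOLLOW by fixpoint:
seed FOLLOW(S) with $
iter 1:
  A→a A a: FOLLOW(A) ⊇ FIRST(a) = {a}; new: +{a}
  S→S S: FOLLOW(S) ⊇ FIRST(S) = {b}; new: +{b}
  S→b A: FOLLOW(A) ⊇ FOLLOW(S) ⊇ {$,b}; new: +{$,b}
  S→b B: FOLLOW(B) ⊇ FOLLOW(S) ⊇ {$,b}; new: +{$,b}
  S: {$,b}  A: {$,a,b}  B: {$,b}
iter 2: (no change)
  S: {$,b}  A: {$,a,b}  B: {$,b}

FOLLOW(A) = ["$", "a", "b"]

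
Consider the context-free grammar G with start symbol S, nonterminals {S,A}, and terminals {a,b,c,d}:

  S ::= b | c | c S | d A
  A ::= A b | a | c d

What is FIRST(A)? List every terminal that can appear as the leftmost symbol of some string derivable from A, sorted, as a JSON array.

FIRST sets, iterate to fixpoint:
pass 1:
  A via A→a: +{a}
  A via A→c d: +{c}
  S via S→b: +{b}
  S via S→c: +{c}
  S via S→d A: +{d}
  S: {b,c,d}  A: {a,c}
pass 2: done
  S: {b,c,d}  A: {a,c}

FIRST(A) = ["a", "c"]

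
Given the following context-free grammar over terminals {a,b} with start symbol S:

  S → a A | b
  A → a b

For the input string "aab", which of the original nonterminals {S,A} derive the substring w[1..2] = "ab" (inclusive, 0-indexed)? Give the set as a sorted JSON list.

CNF form of G:
  S -> T0 A | b
  A -> T0 T1
  T0 -> a
  T1 -> b

Fill CYK table bottom-up, restricted to cells inside w[1..2]:
  [1..1]={T0}  "a"  orig:{}
  [2..2]={S,T1}  "b"  orig:{S}
  [1..2]={A}  "ab"

Original NTs in T[1,2] deriving "ab": ["A"]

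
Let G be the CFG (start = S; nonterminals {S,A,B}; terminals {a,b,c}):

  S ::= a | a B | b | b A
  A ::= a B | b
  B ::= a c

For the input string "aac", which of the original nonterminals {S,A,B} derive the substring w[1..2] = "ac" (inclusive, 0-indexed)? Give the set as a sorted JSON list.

Convert to CNF:
  S -> T0 B | T2 A | a | b
  A -> T0 B | b
  B -> T0 T1
  T0 -> a
  T1 -> c
  T2 -> b

CYK fill (cells [i..j] with 1 ≤ i ≤ j ≤ 2 only):
  [1..1]={S,T0}  "a"  orig:{S}
  [2..2]={T1}  "c"  orig:{}
  [1..2]={B}  "ac"

Original NTs in T[1,2] deriving "ac": ["B"]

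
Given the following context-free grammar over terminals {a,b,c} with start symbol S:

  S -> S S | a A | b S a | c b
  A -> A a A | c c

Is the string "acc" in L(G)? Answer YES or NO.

CNF form of G:
  S -> S S | T0 A | T1 T2 | T2 X4
  A -> A X3 | T1 T1
  T0 -> a
  T1 -> c
  T2 -> b
  X3 -> T0 A
  X4 -> S T0

CYK fill:
  T[0,0] 'a' = {T0}  orig:{}
  T[1,1] 'c' = {T1}  orig:{}
  T[2,2] 'c' = {T1}  orig:{}
  T[0,1] 'ac' = ∅
  T[1,2] 'cc' = {A}
  T[0,2] 'acc' = {S,X3}  orig:{S}

S ∈ T[0,2] ⇒ YES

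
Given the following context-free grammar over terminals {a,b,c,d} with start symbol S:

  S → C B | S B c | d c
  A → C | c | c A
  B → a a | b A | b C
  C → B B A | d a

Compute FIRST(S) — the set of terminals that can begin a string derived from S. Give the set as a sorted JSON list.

FIRST sets, iterate to fixpoint:
iter 1:
  A via A→c: +{c}
  B via B→a a: +{a}
  B via B→b A: +{b}
  C via C→B B A: +{a,b}
  C via C→d a: +{d}
  S via S→C B: +{a,b,d}
  FIRST[S]={a,b,d}  FIRST[A]={c}  FIRST[B]={a,b}  FIRST[C]={a,b,d}
iter 2:
  A via A→C: +{a,b,d}
  FIRST[S]={a,b,d}  FIRST[A]={a,b,c,d}  FIRST[B]={a,b}  FIRST[C]={a,b,d}
iter 3: (no change)
  FIRST[S]={a,b,d}  FIRST[A]={a,b,c,d}  FIRST[B]={a,b}  FIRST[C]={a,b,d}

FIRST(S) = ["a", "b", "d"]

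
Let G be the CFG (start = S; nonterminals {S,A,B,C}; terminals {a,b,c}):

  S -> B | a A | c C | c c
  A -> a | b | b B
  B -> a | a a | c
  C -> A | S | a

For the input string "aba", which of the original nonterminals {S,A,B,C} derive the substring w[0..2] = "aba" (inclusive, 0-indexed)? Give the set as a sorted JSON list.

Convert to CNF:
  S -> T1 A | T1 T1 | T2 C | T2 T2 | a | c
  A -> T0 B | a | b
  B -> T1 T1 | a | c
  C -> T0 B | T1 A | T1 T1 | T2 C | T2 T2 | a | b | c
  T0 -> b
  T1 -> a
  T2 -> c

CYK table (by increasing span), restricted to cells inside w[0..2]:
  cell(0,0) a: {A,B,C,S,T1}  orig:{A,B,C,S}
  cell(1,1) b: {A,C,T0}  orig:{A,C}
  cell(2,2) a: {A,B,C,S,T1}  orig:{A,B,C,S}
  cell(0,1) ab: {C,S}
  cell(1,2) ba: {A,C}
  cell(0,2) aba: {C,S}

Original NTs in T[0,2] deriving "aba": ["C", "S"]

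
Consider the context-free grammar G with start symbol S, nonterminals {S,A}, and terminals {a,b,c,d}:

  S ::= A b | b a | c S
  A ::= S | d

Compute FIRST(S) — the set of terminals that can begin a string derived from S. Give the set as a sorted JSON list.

FIRST sets, iterate to fixpoint:
iter 1:
  A via A→d: +{d}
  S via S→A b: +{d}
  S via S→b a: +{b}
  S via S→c S: +{c}
  S: {b,c,d}  A: {d}
iter 2:
  A via A→S: +{b,c}
  S: {b,c,d}  A: {b,c,d}
iter 3: (no change)
  S: {b,c,d}  A: {b,c,d}

FIRST(S) = ["b", "c", "d"]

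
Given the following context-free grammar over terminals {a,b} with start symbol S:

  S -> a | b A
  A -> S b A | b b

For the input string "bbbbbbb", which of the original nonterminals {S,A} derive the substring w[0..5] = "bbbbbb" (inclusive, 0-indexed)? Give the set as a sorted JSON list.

Convert to CNF:
  S -> T0 A | a
  A -> S X1 | T0 T0
  T0 -> b
  X1 -> T0 A

CYK fill — only the sub-triangle for w[0..5]:
  [0..0]={T0}  "b"  orig:{}
  [1..1]={T0}  "b"  orig:{}
  [2..2]={T0}  "b"  orig:{}
  [3..3]={T0}  "b"  orig:{}
  [4..4]={T0}  "b"  orig:{}
  [5..5]={T0}  "b"  orig:{}
  [0..1]={A}  "bb"
  [1..2]={A}  "bb"
  [2..3]={A}  "bb"
  [3..4]={A}  "bb"
  [4..5]={A}  "bb"
  [0..2]={S,X1}  "bbb"  orig:{S}
  [1..3]={S,X1}  "bbb"  orig:{S}
  [2..4]={S,X1}  "bbb"  orig:{S}
  [3..5]={S,X1}  "bbb"  orig:{S}
  [0..3]=∅  "bbbb"
  [1..4]=∅  "bbbb"
  [2..5]=∅  "bbbb"
  [0..4]=∅  "bbbbb"
  [1..5]=∅  "bbbbb"
  [0..5]={A}  "bbbbbb"

Original NTs in T[0,5] deriving "bbbbbb": ["A"]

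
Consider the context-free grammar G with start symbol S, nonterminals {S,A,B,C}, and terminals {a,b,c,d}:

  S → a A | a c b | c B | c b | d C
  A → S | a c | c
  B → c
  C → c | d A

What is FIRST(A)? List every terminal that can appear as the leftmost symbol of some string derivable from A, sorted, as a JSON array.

Compute FIRST by fixpoint:
pass 1:
  A via A→a c: +{a}
  A via A→c: +{c}
  B via B→c: +{c}
  C via C→c: +{c}
  C via C→d A: +{d}
  S via S→a A: +{a}
  S via S→c B: +{c}
  S via S→d C: +{d}
  FIRST[S]={a,c,d}  FIRST[A]={a,c}  FIRST[B]={c}  FIRST[C]={c,d}
pass 2:
  A via A→S: +{d}
  FIRST[S]={a,c,d}  FIRST[A]={a,c,d}  FIRST[B]={c}  FIRST[C]={c,d}
pass 3: (stable)
  FIRST[S]={a,c,d}  FIRST[A]={a,c,d}  FIRST[B]={c}  FIRST[C]={c,d}

FIRST(A) = ["a", "c", "d"]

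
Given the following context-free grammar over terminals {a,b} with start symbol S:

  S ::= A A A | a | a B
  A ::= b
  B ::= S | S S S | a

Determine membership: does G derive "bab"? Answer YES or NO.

CNF form of G:
  S -> A X3 | T0 B | a
  A -> b
  B -> A X1 | S X2 | T0 B | a
  T0 -> a
  X1 -> A A
  X2 -> S S
  X3 -> A A

Fill CYK table bottom-up:
  T[0,0] 'b' = {A}
  T[1,1] 'a' = {B,S,T0}  orig:{B,S}
  T[2,2] 'b' = {A}
  T[0,1] 'ba' = ∅
  T[1,2] 'ab' = ∅
  T[0,2] 'bab' = ∅

S ∉ T[0,2] ⇒ NO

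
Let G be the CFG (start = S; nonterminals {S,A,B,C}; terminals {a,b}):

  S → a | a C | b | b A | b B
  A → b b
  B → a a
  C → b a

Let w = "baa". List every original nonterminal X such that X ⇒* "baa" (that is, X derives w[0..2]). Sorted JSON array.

Convert to CNF:
  S -> T0 A | T0 B | T1 C | a | b
  A -> T0 T0
  B -> T1 T1
  C -> T0 T1
  T0 -> b
  T1 -> a

Fill CYK table bottom-up, restricted to cells inside w[0..2]:
  [0..0]={S,T0}  "b"  orig:{S}
  [1..1]={S,T1}  "a"  orig:{S}
  [2..2]={S,T1}  "a"  orig:{S}
  [0..1]={C}  "ba"
  [1..2]={B}  "aa"
  [0..2]={S}  "baa"

Original NTs in T[0,2] deriving "baa": ["S"]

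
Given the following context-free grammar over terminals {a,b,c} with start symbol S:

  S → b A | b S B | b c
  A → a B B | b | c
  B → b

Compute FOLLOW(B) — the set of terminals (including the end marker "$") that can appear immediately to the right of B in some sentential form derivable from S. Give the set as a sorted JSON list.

FIRST iteration:
iter 1:
  A via A→a B B: +{a}
  A via A→b: +{b}
  A via A→c: +{c}
  B via B→b: +{b}
  S via S→b A: +{b}
  FIRST[S]={b}  FIRST[A]={a,b,c}  FIRST[B]={b}
iter 2: done
  FIRST[S]={b}  FIRST[A]={a,b,c}  FIRST[B]={b}

FOLLOW sets:
seed FOLLOW(S) with $
[1]
  A→a B B: FOLLOW(B) ⊇ FIRST(B) = {b}; new: +{b}
  S→b A: FOLLOW(A) ⊇ FOLLOW(S) ⊇ {$}; new: +{$}
  S→b S B: FOLLOW(S) ⊇ FIRST(B) = {b}; new: +{b}
  S→b S B: FOLLOW(B) ⊇ FOLLOW(S) ⊇ {$,b}; new: +{$}
  S: {$,b}  A: {$}  B: {$,b}
[2]
  S→b A: FOLLOW(A) ⊇ FOLLOW(S) ⊇ {$,b}; new: +{b}
  S: {$,b}  A: {$,b}  B: {$,b}
[3] done
  S: {$,b}  A: {$,b}  B: {$,b}

FOLLOW(B) = ["$", "b"]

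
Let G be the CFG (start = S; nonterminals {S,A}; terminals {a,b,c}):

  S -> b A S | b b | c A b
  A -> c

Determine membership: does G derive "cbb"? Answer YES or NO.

CNF form of G:
  S -> T0 T0 | T0 X2 | T1 X3
  A -> c
  T0 -> b
  T1 -> c
  X2 -> A S
  X3 -> A T0

CYK table (by increasing span):
  [0..0]={A,T1}  "c"  orig:{A}
  [1..1]={T0}  "b"  orig:{}
  [2..2]={T0}  "b"  orig:{}
  [0..1]={X3}  "cb"  orig:{}
  [1..2]={S}  "bb"
  [0..2]={X2}  "cbb"  orig:{}

S ∉ T[0,2] ⇒ NO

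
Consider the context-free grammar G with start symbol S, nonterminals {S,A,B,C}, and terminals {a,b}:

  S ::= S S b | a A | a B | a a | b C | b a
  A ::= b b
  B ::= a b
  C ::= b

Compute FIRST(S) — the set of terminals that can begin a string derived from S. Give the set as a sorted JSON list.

Compute FIRST by fixpoint:
iter 1:
  A via A→b b: +{b}
  B via B→a b: +{a}
  C via C→b: +{b}
  S via S→a A: +{a}
  S via S→b C: +{b}
  FIRST(S)={a,b}  FIRST(A)={b}  FIRST(B)={a}  FIRST(C)={b}
iter 2: — fixpoint
  FIRST(S)={a,b}  FIRST(A)={b}  FIRST(B)={a}  FIRST(C)={b}

FIRST(S) = ["a", "b"]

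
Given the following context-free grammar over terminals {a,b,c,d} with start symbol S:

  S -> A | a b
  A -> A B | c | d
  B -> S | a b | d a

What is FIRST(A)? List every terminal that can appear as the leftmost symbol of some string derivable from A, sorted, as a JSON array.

FIRST sets, iterate to fixpoint:
[1]
  A via A→c: +{c}
  A via A→d: +{d}
  B via B→a b: +{a}
  B via B→d a: +{d}
  S via S→A: +{c,d}
  S via S→a b: +{a}
  FIRST(S)={a,c,d}  FIRST(A)={c,d}  FIRST(B)={a,d}
[2]
  B via B→S: +{c}
  FIRST(S)={a,c,d}  FIRST(A)={c,d}  FIRST(B)={a,c,d}
[3] (stable)
  FIRST(S)={a,c,d}  FIRST(A)={c,d}  FIRST(B)={a,c,d}

FIRST(A) = ["c", "d"]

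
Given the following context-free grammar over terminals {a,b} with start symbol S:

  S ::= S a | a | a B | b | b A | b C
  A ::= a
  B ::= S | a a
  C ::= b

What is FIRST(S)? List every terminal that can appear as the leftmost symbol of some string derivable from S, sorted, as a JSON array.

FIRST iteration:
[1]
  A via A→a: +{a}
  B via B→a a: +{a}
  C via C→b: +{b}
  S via S→a: +{a}
  S via S→b: +{b}
  FIRST[S]={a,b}  FIRST[A]={a}  FIRST[B]={a}  FIRST[C]={b}
[2]
  B via B→S: +{b}
  FIRST[S]={a,b}  FIRST[A]={a}  FIRST[B]={a,b}  FIRST[C]={b}
[3] done
  FIRST[S]={a,b}  FIRST[A]={a}  FIRST[B]={a,b}  FIRST[C]={b}

FIRST(S) = ["a", "b"]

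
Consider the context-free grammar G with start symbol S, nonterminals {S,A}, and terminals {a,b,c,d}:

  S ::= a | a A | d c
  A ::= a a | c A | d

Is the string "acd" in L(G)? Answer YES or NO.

Convert to CNF:
  S -> T0 A | T2 T1 | a
  A -> T0 T0 | T1 A | d
  T0 -> a
  T1 -> c
  T2 -> d

CYK fill:
  [0..0]={S,T0}  "a"  orig:{S}
  [1..1]={T1}  "c"  orig:{}
  [2..2]={A,T2}  "d"  orig:{A}
  [0..1]=∅  "ac"
  [1..2]={A}  "cd"
  [0..2]={S}  "acd"

S ∈ T[0,2] ⇒ YES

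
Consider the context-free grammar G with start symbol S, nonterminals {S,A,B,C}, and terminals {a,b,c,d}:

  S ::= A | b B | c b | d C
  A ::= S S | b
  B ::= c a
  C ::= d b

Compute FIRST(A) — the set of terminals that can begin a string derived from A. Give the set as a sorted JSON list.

FIRST iteration:
pass 1:
  A via A→b: +{b}
  B via B→c a: +{c}
  C via C→d b: +{d}
  S via S→A: +{b}
  S via S→c b: +{c}
  S via S→d C: +{d}
  FIRST(S)={b,c,d}  FIRST(A)={b}  FIRST(B)={c}  FIRST(C)={d}
pass 2:
  A via A→S S: +{c,d}
  FIRST(S)={b,c,d}  FIRST(A)={b,c,d}  FIRST(B)={c}  FIRST(C)={d}
pass 3: (stable)
  FIRST(S)={b,c,d}  FIRST(A)={b,c,d}  FIRST(B)={c}  FIRST(C)={d}

FIRST(A) = ["b", "c", "d"]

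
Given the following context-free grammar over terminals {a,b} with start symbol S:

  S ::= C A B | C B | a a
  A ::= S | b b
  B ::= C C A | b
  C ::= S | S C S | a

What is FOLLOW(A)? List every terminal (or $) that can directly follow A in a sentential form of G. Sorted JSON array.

FIRST sets, iterate to fixpoint:
[1]
  A via A→b b: +{b}
  B via B→b: +{b}
  C via C→a: +{a}
  S via S→C A B: +{a}
  FIRST(S)={a}  FIRST(A)={b}  FIRST(B)={b}  FIRST(C)={a}
[2]
  A via A→S: +{a}
  B via B→C C A: +{a}
  FIRST(S)={a}  FIRST(A)={a,b}  FIRST(B)={a,b}  FIRST(C)={a}
[3] done
  FIRST(S)={a}  FIRST(A)={a,b}  FIRST(B)={a,b}  FIRST(C)={a}

Compute FOLLOW by fixpoint:
initialize: $ ∈ FOLLOW(S)
iter 1:
  B→C C A: FOLLOW(C) ⊇ FIRST(C) = {a}; new: +{a}
  B→C C A: FOLLOW(C) ⊇ FIRST(A) = {a,b}; new: +{b}
  C→S: FOLLOW(S) ⊇ FOLLOW(C) ⊇ {a,b}; new: +{a,b}
  S→C A B: FOLLOW(A) ⊇ FIRST(B) = {a,b}; new: +{a,b}
  S→C A B: FOLLOW(B) ⊇ FOLLOW(S) ⊇ {$,a,b}; new: +{$,a,b}
  FOLLOW[S]={$,a,b}  FOLLOW[A]={a,b}  FOLLOW[B]={$,a,b}  FOLLOW[C]={a,b}
iter 2:
  B→C C A: FOLLOW(A) ⊇ FOLLOW(B) ⊇ {$,a,b}; new: +{$}
  FOLLOW[S]={$,a,b}  FOLLOW[A]={$,a,b}  FOLLOW[B]={$,a,b}  FOLLOW[C]={a,b}
iter 3: (stable)
  FOLLOW[S]={$,a,b}  FOLLOW[A]={$,a,b}  FOLLOW[B]={$,a,b}  FOLLOW[C]={a,b}

FOLLOW(A) = ["$", "a", "b"]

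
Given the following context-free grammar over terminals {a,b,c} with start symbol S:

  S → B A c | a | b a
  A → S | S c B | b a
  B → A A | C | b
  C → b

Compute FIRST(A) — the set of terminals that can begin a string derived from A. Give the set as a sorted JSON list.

Compute FIRST by fixpoint:
pass 1:
  A via A→b a: +{b}
  B via B→A A: +{b}
  C via C→b: +{b}
  S via S→B A c: +{b}
  S via S→a: +{a}
  FIRST[S]={a,b}  FIRST[A]={b}  FIRST[B]={b}  FIRST[C]={b}
pass 2:
  A via A→S: +{a}
  B via B→A A: +{a}
  FIRST[S]={a,b}  FIRST[A]={a,b}  FIRST[B]={a,b}  FIRST[C]={b}
pass 3: (stable)
  FIRST[S]={a,b}  FIRST[A]={a,b}  FIRST[B]={a,b}  FIRST[C]={b}

FIRST(A) = ["a", "b"]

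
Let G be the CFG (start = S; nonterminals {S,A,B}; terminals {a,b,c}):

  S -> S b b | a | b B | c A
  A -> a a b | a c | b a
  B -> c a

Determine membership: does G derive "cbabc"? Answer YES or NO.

Convert to CNF:
  S -> S X4 | T1 B | T2 A | a
  A -> T0 T2 | T0 X3 | T1 T0
  B -> T2 T0
  T0 -> a
  T1 -> b
  T2 -> c
  X3 -> T0 T1
  X4 -> T1 T1

CYK table (by increasing span):
  [0..0]={T2}  "c"  orig:{}
  [1..1]={T1}  "b"  orig:{}
  [2..2]={S,T0}  "a"  orig:{S}
  [3..3]={T1}  "b"  orig:{}
  [4..4]={T2}  "c"  orig:{}
  [0..1]=∅  "cb"
  [1..2]={A}  "ba"
  [2..3]={X3}  "ab"  orig:{}
  [3..4]=∅  "bc"
  [0..2]={S}  "cba"
  [1..3]=∅  "bab"
  [2..4]=∅  "abc"
  [0..3]=∅  "cbab"
  [1..4]=∅  "babc"
  [0..4]=∅  "cbabc"

S ∉ T[0,4] ⇒ NO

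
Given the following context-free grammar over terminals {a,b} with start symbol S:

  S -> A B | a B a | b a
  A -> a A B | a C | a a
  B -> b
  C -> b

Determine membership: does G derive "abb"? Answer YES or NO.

CNF form of G:
  S -> A B | T0 X3 | T1 T0
  A -> T0 C | T0 T0 | T0 X2
  B -> b
  C -> b
  T0 -> a
  T1 -> b
  X2 -> A B
  X3 -> B T0

Fill CYK table bottom-up:
  cell(0,0) a: {T0}  orig:{}
  cell(1,1) b: {B,C,T1}  orig:{B,C}
  cell(2,2) b: {B,C,T1}  orig:{B,C}
  cell(0,1) ab: {A}
  cell(1,2) bb: ∅
  cell(0,2) abb: {S,X2}  orig:{S}

S ∈ T[0,2] ⇒ YES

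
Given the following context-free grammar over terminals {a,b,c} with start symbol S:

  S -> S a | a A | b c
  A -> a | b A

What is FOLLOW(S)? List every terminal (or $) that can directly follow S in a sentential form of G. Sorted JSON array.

FIRST sets, iterate to fixpoint:
round 1:
  A via A→a: +{a}
  A via A→b A: +{b}
  S via S→a A: +{a}
  S via S→b c: +{b}
  FIRST[S]={a,b}  FIRST[A]={a,b}
round 2: (no change)
  FIRST[S]={a,b}  FIRST[A]={a,b}

FOLLOW sets:
initialize: $ ∈ FOLLOW(S)
round 1:
  S→S a: FOLLOW(S) ⊇ FIRST(a) = {a}; new: +{a}
  S→a A: FOLLOW(A) ⊇ FOLLOW(S) ⊇ {$,a}; new: +{$,a}
  S: {$,a}  A: {$,a}
round 2: — fixpoint
  S: {$,a}  A: {$,a}

FOLLOW(S) = ["$", "a"]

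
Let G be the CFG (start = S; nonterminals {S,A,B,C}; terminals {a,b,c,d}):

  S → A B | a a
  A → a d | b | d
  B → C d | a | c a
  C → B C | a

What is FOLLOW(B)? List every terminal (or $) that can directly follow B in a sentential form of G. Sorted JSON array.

FIRST iteration:
round 1:
  A via A→a d: +{a}
  A via A→b: +{b}
  A via A→d: +{d}
  B via B→a: +{a}
  B via B→c a: +{c}
  C via C→B C: +{a,c}
  S via S→A B: +{a,b,d}
  FIRST[S]={a,b,d}  FIRST[A]={a,b,d}  FIRST[B]={a,c}  FIRST[C]={a,c}
round 2: — fixpoint
  FIRST[S]={a,b,d}  FIRST[A]={a,b,d}  FIRST[B]={a,c}  FIRST[C]={a,c}

Compute FOLLOW by fixpoint:
FOLLOW(S) := {$}
[1]
  B→C d: FOLLOW(C) ⊇ FIRST(d) = {d}; new: +{d}
  C→B C: FOLLOW(B) ⊇ FIRST(C) = {a,c}; new: +{a,c}
  S→A B: FOLLOW(A) ⊇ FIRST(B) = {a,c}; new: +{a,c}
  S→A B: FOLLOW(B) ⊇ FOLLOW(S) ⊇ {$}; new: +{$}
  S: {$}  A: {a,c}  B: {$,a,c}  C: {d}
[2] (stable)
  S: {$}  A: {a,c}  B: {$,a,c}  C: {d}

FOLLOW(B) = ["$", "a", "c"]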